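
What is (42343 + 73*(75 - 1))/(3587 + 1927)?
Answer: 15915/1838 ≈ 8.6589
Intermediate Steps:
(42343 + 73*(75 - 1))/(3587 + 1927) = (42343 + 73*74)/5514 = (42343 + 5402)*(1/5514) = 47745*(1/5514) = 15915/1838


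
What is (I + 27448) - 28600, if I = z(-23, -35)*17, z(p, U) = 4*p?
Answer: -2716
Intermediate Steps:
I = -1564 (I = (4*(-23))*17 = -92*17 = -1564)
(I + 27448) - 28600 = (-1564 + 27448) - 28600 = 25884 - 28600 = -2716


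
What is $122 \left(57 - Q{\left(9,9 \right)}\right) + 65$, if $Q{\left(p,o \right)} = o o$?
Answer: $-2863$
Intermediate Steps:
$Q{\left(p,o \right)} = o^{2}$
$122 \left(57 - Q{\left(9,9 \right)}\right) + 65 = 122 \left(57 - 9^{2}\right) + 65 = 122 \left(57 - 81\right) + 65 = 122 \left(-24\right) + 65 = -2928 + 65 = -2863$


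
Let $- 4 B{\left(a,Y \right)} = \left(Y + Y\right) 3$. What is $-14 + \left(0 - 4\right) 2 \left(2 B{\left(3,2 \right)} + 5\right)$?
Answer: $-6$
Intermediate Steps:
$B{\left(a,Y \right)} = - \frac{3 Y}{2}$ ($B{\left(a,Y \right)} = - \frac{\left(Y + Y\right) 3}{4} = - \frac{2 Y 3}{4} = - \frac{6 Y}{4} = - \frac{3 Y}{2}$)
$-14 + \left(0 - 4\right) 2 \left(2 B{\left(3,2 \right)} + 5\right) = -14 + \left(0 - 4\right) 2 \left(2 \left(\left(- \frac{3}{2}\right) 2\right) + 5\right) = -14 + \left(-4\right) 2 \left(2 \left(-3\right) + 5\right) = -14 - 8 \left(-6 + 5\right) = -14 - -8 = -14 + 8 = -6$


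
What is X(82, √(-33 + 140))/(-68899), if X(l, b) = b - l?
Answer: 82/68899 - √107/68899 ≈ 0.0010400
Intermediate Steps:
X(82, √(-33 + 140))/(-68899) = (√(-33 + 140) - 1*82)/(-68899) = (√107 - 82)*(-1/68899) = (-82 + √107)*(-1/68899) = 82/68899 - √107/68899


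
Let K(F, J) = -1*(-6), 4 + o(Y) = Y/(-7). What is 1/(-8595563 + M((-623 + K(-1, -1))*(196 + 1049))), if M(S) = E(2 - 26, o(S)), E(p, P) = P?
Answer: -7/59400804 ≈ -1.1784e-7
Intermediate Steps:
o(Y) = -4 - Y/7 (o(Y) = -4 + Y/(-7) = -4 + Y*(-1/7) = -4 - Y/7)
K(F, J) = 6
M(S) = -4 - S/7
1/(-8595563 + M((-623 + K(-1, -1))*(196 + 1049))) = 1/(-8595563 + (-4 - (-623 + 6)*(196 + 1049)/7)) = 1/(-8595563 + (-4 - (-617)*1245/7)) = 1/(-8595563 + (-4 - 1/7*(-768165))) = 1/(-8595563 + (-4 + 768165/7)) = 1/(-8595563 + 768137/7) = 1/(-59400804/7) = -7/59400804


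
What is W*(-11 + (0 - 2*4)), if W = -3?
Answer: 57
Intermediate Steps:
W*(-11 + (0 - 2*4)) = -3*(-11 + (0 - 2*4)) = -3*(-11 + (0 - 8)) = -3*(-11 - 8) = -3*(-19) = 57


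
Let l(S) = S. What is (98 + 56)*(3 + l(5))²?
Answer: 9856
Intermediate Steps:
(98 + 56)*(3 + l(5))² = (98 + 56)*(3 + 5)² = 154*8² = 154*64 = 9856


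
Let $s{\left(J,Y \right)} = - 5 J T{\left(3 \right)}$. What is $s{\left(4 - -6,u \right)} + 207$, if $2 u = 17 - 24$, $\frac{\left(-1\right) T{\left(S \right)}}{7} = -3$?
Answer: $-843$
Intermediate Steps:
$T{\left(S \right)} = 21$ ($T{\left(S \right)} = \left(-7\right) \left(-3\right) = 21$)
$u = - \frac{7}{2}$ ($u = \frac{17 - 24}{2} = \frac{1}{2} \left(-7\right) = - \frac{7}{2} \approx -3.5$)
$s{\left(J,Y \right)} = - 105 J$ ($s{\left(J,Y \right)} = - 5 J 21 = - 105 J$)
$s{\left(4 - -6,u \right)} + 207 = - 105 \left(4 - -6\right) + 207 = - 105 \left(4 + 6\right) + 207 = \left(-105\right) 10 + 207 = -1050 + 207 = -843$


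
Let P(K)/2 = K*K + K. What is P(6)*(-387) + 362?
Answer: -32146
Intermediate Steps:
P(K) = 2*K + 2*K² (P(K) = 2*(K*K + K) = 2*(K² + K) = 2*(K + K²) = 2*K + 2*K²)
P(6)*(-387) + 362 = (2*6*(1 + 6))*(-387) + 362 = (2*6*7)*(-387) + 362 = 84*(-387) + 362 = -32508 + 362 = -32146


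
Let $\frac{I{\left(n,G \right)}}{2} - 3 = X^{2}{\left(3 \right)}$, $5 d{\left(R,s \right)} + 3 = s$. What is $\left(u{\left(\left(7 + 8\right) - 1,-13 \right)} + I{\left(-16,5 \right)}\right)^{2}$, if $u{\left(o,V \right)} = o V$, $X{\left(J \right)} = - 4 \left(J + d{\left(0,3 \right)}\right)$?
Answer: $12544$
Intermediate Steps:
$d{\left(R,s \right)} = - \frac{3}{5} + \frac{s}{5}$
$X{\left(J \right)} = - 4 J$ ($X{\left(J \right)} = - 4 \left(J + \left(- \frac{3}{5} + \frac{1}{5} \cdot 3\right)\right) = - 4 \left(J + \left(- \frac{3}{5} + \frac{3}{5}\right)\right) = - 4 \left(J + 0\right) = - 4 J$)
$u{\left(o,V \right)} = V o$
$I{\left(n,G \right)} = 294$ ($I{\left(n,G \right)} = 6 + 2 \left(\left(-4\right) 3\right)^{2} = 6 + 2 \left(-12\right)^{2} = 6 + 2 \cdot 144 = 6 + 288 = 294$)
$\left(u{\left(\left(7 + 8\right) - 1,-13 \right)} + I{\left(-16,5 \right)}\right)^{2} = \left(- 13 \left(\left(7 + 8\right) - 1\right) + 294\right)^{2} = \left(- 13 \left(15 - 1\right) + 294\right)^{2} = \left(\left(-13\right) 14 + 294\right)^{2} = \left(-182 + 294\right)^{2} = 112^{2} = 12544$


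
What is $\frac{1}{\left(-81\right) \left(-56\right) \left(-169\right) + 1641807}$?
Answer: $\frac{1}{875223} \approx 1.1426 \cdot 10^{-6}$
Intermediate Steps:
$\frac{1}{\left(-81\right) \left(-56\right) \left(-169\right) + 1641807} = \frac{1}{4536 \left(-169\right) + 1641807} = \frac{1}{-766584 + 1641807} = \frac{1}{875223}$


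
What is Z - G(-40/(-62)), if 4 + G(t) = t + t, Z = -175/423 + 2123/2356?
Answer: 3186161/996588 ≈ 3.1971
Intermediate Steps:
Z = 485729/996588 (Z = -175*1/423 + 2123*(1/2356) = -175/423 + 2123/2356 = 485729/996588 ≈ 0.48739)
G(t) = -4 + 2*t (G(t) = -4 + (t + t) = -4 + 2*t)
Z - G(-40/(-62)) = 485729/996588 - (-4 + 2*(-40/(-62))) = 485729/996588 - (-4 + 2*(-40*(-1/62))) = 485729/996588 - (-4 + 2*(20/31)) = 485729/996588 - (-4 + 40/31) = 485729/996588 - 1*(-84/31) = 485729/996588 + 84/31 = 3186161/996588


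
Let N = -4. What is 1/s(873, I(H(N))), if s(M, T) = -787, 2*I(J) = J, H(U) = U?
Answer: -1/787 ≈ -0.0012706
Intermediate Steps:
I(J) = J/2
1/s(873, I(H(N))) = 1/(-787) = -1/787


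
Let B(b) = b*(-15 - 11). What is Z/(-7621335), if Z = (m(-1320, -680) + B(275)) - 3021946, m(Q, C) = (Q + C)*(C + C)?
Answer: 34344/846815 ≈ 0.040557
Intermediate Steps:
m(Q, C) = 2*C*(C + Q) (m(Q, C) = (C + Q)*(2*C) = 2*C*(C + Q))
B(b) = -26*b (B(b) = b*(-26) = -26*b)
Z = -309096 (Z = (2*(-680)*(-680 - 1320) - 26*275) - 3021946 = (2*(-680)*(-2000) - 7150) - 3021946 = (2720000 - 7150) - 3021946 = 2712850 - 3021946 = -309096)
Z/(-7621335) = -309096/(-7621335) = -309096*(-1/7621335) = 34344/846815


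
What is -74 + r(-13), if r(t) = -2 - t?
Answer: -63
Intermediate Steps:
-74 + r(-13) = -74 + (-2 - 1*(-13)) = -74 + (-2 + 13) = -74 + 11 = -63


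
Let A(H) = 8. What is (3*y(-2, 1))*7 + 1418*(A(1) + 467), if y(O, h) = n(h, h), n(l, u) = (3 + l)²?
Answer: 673886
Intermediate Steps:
y(O, h) = (3 + h)²
(3*y(-2, 1))*7 + 1418*(A(1) + 467) = (3*(3 + 1)²)*7 + 1418*(8 + 467) = (3*4²)*7 + 1418*475 = (3*16)*7 + 673550 = 48*7 + 673550 = 336 + 673550 = 673886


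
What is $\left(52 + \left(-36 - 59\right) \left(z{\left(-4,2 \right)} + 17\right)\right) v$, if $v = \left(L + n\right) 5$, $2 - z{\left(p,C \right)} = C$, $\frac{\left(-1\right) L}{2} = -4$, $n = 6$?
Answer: $-109410$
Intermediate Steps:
$L = 8$ ($L = \left(-2\right) \left(-4\right) = 8$)
$z{\left(p,C \right)} = 2 - C$
$v = 70$ ($v = \left(8 + 6\right) 5 = 14 \cdot 5 = 70$)
$\left(52 + \left(-36 - 59\right) \left(z{\left(-4,2 \right)} + 17\right)\right) v = \left(52 + \left(-36 - 59\right) \left(\left(2 - 2\right) + 17\right)\right) 70 = \left(52 - 95 \left(\left(2 - 2\right) + 17\right)\right) 70 = \left(52 - 95 \left(0 + 17\right)\right) 70 = \left(52 - 1615\right) 70 = \left(-1563\right) 70 = -109410$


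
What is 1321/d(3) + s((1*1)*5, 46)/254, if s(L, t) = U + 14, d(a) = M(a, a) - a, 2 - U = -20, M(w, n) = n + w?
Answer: 167821/381 ≈ 440.48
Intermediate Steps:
U = 22 (U = 2 - 1*(-20) = 2 + 20 = 22)
d(a) = a (d(a) = (a + a) - a = 2*a - a = a)
s(L, t) = 36 (s(L, t) = 22 + 14 = 36)
1321/d(3) + s((1*1)*5, 46)/254 = 1321/3 + 36/254 = 1321*(1/3) + 36*(1/254) = 1321/3 + 18/127 = 167821/381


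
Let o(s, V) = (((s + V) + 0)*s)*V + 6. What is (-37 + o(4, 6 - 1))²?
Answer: 22201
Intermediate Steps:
o(s, V) = 6 + V*s*(V + s) (o(s, V) = (((V + s) + 0)*s)*V + 6 = ((V + s)*s)*V + 6 = (s*(V + s))*V + 6 = V*s*(V + s) + 6 = 6 + V*s*(V + s))
(-37 + o(4, 6 - 1))² = (-37 + (6 + (6 - 1)*4² + 4*(6 - 1)²))² = (-37 + (6 + 5*16 + 4*5²))² = (-37 + (6 + 80 + 4*25))² = (-37 + (6 + 80 + 100))² = (-37 + 186)² = 149² = 22201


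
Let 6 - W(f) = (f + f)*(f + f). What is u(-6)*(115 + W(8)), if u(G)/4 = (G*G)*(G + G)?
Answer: 233280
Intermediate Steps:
W(f) = 6 - 4*f**2 (W(f) = 6 - (f + f)*(f + f) = 6 - 2*f*2*f = 6 - 4*f**2)
u(G) = 8*G**3 (u(G) = 4*((G*G)*(G + G)) = 4*(G**2*(2*G)) = 4*(2*G**3) = 8*G**3)
u(-6)*(115 + W(8)) = (8*(-6)**3)*(115 + (6 - 4*8**2)) = (8*(-216))*(115 + (6 - 4*64)) = -1728*(115 + (6 - 256)) = -1728*(115 - 250) = -1728*(-135) = 233280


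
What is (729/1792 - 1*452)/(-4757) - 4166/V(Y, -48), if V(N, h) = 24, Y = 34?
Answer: -4436728523/25573632 ≈ -173.49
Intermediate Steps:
(729/1792 - 1*452)/(-4757) - 4166/V(Y, -48) = (729/1792 - 1*452)/(-4757) - 4166/24 = (729*(1/1792) - 452)*(-1/4757) - 4166*1/24 = (729/1792 - 452)*(-1/4757) - 2083/12 = -809255/1792*(-1/4757) - 2083/12 = 809255/8524544 - 2083/12 = -4436728523/25573632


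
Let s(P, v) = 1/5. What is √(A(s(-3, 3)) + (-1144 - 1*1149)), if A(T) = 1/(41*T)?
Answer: 2*I*√963582/41 ≈ 47.884*I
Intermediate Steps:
s(P, v) = ⅕
A(T) = 1/(41*T)
√(A(s(-3, 3)) + (-1144 - 1*1149)) = √(1/(41*(⅕)) + (-1144 - 1*1149)) = √((1/41)*5 + (-1144 - 1149)) = √(5/41 - 2293) = √(-94008/41) = 2*I*√963582/41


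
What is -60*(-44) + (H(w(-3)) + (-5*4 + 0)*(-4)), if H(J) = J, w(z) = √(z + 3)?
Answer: 2720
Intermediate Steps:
w(z) = √(3 + z)
-60*(-44) + (H(w(-3)) + (-5*4 + 0)*(-4)) = -60*(-44) + (√(3 - 3) + (-5*4 + 0)*(-4)) = 2640 + (√0 + (-20 + 0)*(-4)) = 2640 + (0 - 20*(-4)) = 2640 + (0 + 80) = 2640 + 80 = 2720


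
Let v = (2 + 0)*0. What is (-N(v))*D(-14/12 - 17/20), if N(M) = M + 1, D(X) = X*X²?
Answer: 1771561/216000 ≈ 8.2017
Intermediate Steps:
v = 0 (v = 2*0 = 0)
D(X) = X³
N(M) = 1 + M
(-N(v))*D(-14/12 - 17/20) = (-(1 + 0))*(-14/12 - 17/20)³ = (-1*1)*(-14*1/12 - 17*1/20)³ = -(-7/6 - 17/20)³ = -(-121/60)³ = -1*(-1771561/216000) = 1771561/216000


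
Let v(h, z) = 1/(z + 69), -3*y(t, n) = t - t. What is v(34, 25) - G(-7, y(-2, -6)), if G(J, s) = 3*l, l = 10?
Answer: -2819/94 ≈ -29.989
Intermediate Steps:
y(t, n) = 0 (y(t, n) = -(t - t)/3 = -1/3*0 = 0)
v(h, z) = 1/(69 + z)
G(J, s) = 30 (G(J, s) = 3*10 = 30)
v(34, 25) - G(-7, y(-2, -6)) = 1/(69 + 25) - 1*30 = 1/94 - 30 = -2819/94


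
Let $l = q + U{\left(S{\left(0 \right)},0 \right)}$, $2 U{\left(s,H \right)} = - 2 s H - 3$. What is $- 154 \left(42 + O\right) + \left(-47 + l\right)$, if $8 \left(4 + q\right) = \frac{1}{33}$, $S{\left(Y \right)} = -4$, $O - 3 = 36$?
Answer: $- \frac{3306995}{264} \approx -12527.0$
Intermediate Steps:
$O = 39$ ($O = 3 + 36 = 39$)
$q = - \frac{1055}{264}$ ($q = -4 + \frac{1}{8 \cdot 33} = -4 + \frac{1}{8} \cdot \frac{1}{33} = -4 + \frac{1}{264} = - \frac{1055}{264} \approx -3.9962$)
$U{\left(s,H \right)} = - \frac{3}{2} - H s$ ($U{\left(s,H \right)} = \frac{- 2 s H - 3}{2} = \frac{- 2 H s - 3}{2} = \frac{-3 - 2 H s}{2} = - \frac{3}{2} - H s$)
$l = - \frac{1451}{264}$ ($l = - \frac{1055}{264} - \left(\frac{3}{2} + 0 \left(-4\right)\right) = - \frac{1055}{264} + \left(- \frac{3}{2} + 0\right) = - \frac{1055}{264} - \frac{3}{2} = - \frac{1451}{264} \approx -5.4962$)
$- 154 \left(42 + O\right) + \left(-47 + l\right) = - 154 \left(42 + 39\right) - \frac{13859}{264} = \left(-154\right) 81 - \frac{13859}{264} = -12474 - \frac{13859}{264} = - \frac{3306995}{264}$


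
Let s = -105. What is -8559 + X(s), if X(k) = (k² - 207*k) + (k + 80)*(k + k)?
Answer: 29451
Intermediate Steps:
X(k) = k² - 207*k + 2*k*(80 + k) (X(k) = (k² - 207*k) + (80 + k)*(2*k) = (k² - 207*k) + 2*k*(80 + k) = k² - 207*k + 2*k*(80 + k))
-8559 + X(s) = -8559 - 105*(-47 + 3*(-105)) = -8559 - 105*(-47 - 315) = -8559 - 105*(-362) = -8559 + 38010 = 29451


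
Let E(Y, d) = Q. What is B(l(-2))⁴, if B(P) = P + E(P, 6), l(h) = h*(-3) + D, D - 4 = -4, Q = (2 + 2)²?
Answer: 234256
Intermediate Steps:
Q = 16 (Q = 4² = 16)
E(Y, d) = 16
D = 0 (D = 4 - 4 = 0)
l(h) = -3*h (l(h) = h*(-3) + 0 = -3*h + 0 = -3*h)
B(P) = 16 + P (B(P) = P + 16 = 16 + P)
B(l(-2))⁴ = (16 - 3*(-2))⁴ = (16 + 6)⁴ = 22⁴ = 234256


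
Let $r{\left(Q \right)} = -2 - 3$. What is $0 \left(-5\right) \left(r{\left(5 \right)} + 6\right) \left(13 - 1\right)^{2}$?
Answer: $0$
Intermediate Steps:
$r{\left(Q \right)} = -5$ ($r{\left(Q \right)} = -2 - 3 = -5$)
$0 \left(-5\right) \left(r{\left(5 \right)} + 6\right) \left(13 - 1\right)^{2} = 0 \left(-5\right) \left(-5 + 6\right) \left(13 - 1\right)^{2} = 0 \cdot 1 \cdot 12^{2} = 0 \cdot 144 = 0$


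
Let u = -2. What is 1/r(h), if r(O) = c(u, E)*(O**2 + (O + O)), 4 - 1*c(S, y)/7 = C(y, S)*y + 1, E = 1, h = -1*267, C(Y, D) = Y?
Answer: 1/990570 ≈ 1.0095e-6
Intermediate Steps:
h = -267
c(S, y) = 21 - 7*y**2 (c(S, y) = 28 - 7*(y*y + 1) = 28 - 7*(y**2 + 1) = 28 - 7*(1 + y**2) = 28 + (-7 - 7*y**2) = 21 - 7*y**2)
r(O) = 14*O**2 + 28*O (r(O) = (21 - 7*1**2)*(O**2 + (O + O)) = (21 - 7*1)*(O**2 + 2*O) = (21 - 7)*(O**2 + 2*O) = 14*(O**2 + 2*O) = 14*O**2 + 28*O)
1/r(h) = 1/(14*(-267)*(2 - 267)) = 1/(14*(-267)*(-265)) = 1/990570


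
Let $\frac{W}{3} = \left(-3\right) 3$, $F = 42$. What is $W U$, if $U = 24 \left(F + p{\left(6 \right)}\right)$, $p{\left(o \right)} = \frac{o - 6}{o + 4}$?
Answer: $-27216$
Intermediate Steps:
$p{\left(o \right)} = \frac{-6 + o}{4 + o}$
$W = -27$ ($W = 3 \left(\left(-3\right) 3\right) = 3 \left(-9\right) = -27$)
$U = 1008$ ($U = 24 \left(42 + \frac{-6 + 6}{4 + 6}\right) = 24 \left(42 + \frac{1}{10} \cdot 0\right) = 24 \left(42 + 0\right) = 24 \cdot 42 = 1008$)
$W U = \left(-27\right) 1008 = -27216$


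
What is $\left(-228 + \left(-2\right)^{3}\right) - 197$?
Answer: $-433$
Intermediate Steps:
$\left(-228 + \left(-2\right)^{3}\right) - 197 = \left(-228 - 8\right) - 197 = -236 - 197 = -433$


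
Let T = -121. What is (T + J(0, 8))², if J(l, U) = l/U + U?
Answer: 12769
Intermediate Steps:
J(l, U) = U + l/U (J(l, U) = l/U + U = U + l/U)
(T + J(0, 8))² = (-121 + (8 + 0/8))² = (-121 + (8 + 0*(⅛)))² = (-121 + (8 + 0))² = (-121 + 8)² = (-113)² = 12769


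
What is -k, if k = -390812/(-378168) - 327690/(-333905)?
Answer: -1156436149/573964482 ≈ -2.0148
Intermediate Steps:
k = 1156436149/573964482 (k = -390812*(-1/378168) - 327690*(-1/333905) = 97703/94542 + 5958/6071 = 1156436149/573964482 ≈ 2.0148)
-k = -1*1156436149/573964482 = -1156436149/573964482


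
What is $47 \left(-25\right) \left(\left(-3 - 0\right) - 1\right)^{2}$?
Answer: $-18800$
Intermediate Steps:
$47 \left(-25\right) \left(\left(-3 - 0\right) - 1\right)^{2} = - 1175 \left(\left(-3 + 0\right) - 1\right)^{2} = - 1175 \left(-3 - 1\right)^{2} = - 1175 \left(-4\right)^{2} = \left(-1175\right) 16 = -18800$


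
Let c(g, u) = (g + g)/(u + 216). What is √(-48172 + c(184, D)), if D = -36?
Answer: 4*I*√677390/15 ≈ 219.48*I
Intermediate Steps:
c(g, u) = 2*g/(216 + u) (c(g, u) = (2*g)/(216 + u) = 2*g/(216 + u))
√(-48172 + c(184, D)) = √(-48172 + 2*184/(216 - 36)) = √(-48172 + 2*184/180) = √(-48172 + 2*184*(1/180)) = √(-48172 + 92/45) = √(-2167648/45) = 4*I*√677390/15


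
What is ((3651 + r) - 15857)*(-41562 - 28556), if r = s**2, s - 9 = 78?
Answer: 325137166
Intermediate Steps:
s = 87 (s = 9 + 78 = 87)
r = 7569 (r = 87**2 = 7569)
((3651 + r) - 15857)*(-41562 - 28556) = ((3651 + 7569) - 15857)*(-41562 - 28556) = (11220 - 15857)*(-70118) = -4637*(-70118) = 325137166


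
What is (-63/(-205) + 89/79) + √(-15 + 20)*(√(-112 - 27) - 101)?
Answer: 23222/16195 - 101*√5 + I*√695 ≈ -224.41 + 26.363*I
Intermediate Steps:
(-63/(-205) + 89/79) + √(-15 + 20)*(√(-112 - 27) - 101) = (-63*(-1/205) + 89*(1/79)) + √5*(√(-139) - 101) = (63/205 + 89/79) + √5*(I*√139 - 101) = 23222/16195 + √5*(-101 + I*√139)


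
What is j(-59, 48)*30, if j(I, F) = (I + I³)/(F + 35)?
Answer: -6163140/83 ≈ -74255.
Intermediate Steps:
j(I, F) = (I + I³)/(35 + F)
j(-59, 48)*30 = ((-59 + (-59)³)/(35 + 48))*30 = ((-59 - 205379)/83)*30 = ((1/83)*(-205438))*30 = -205438/83*30 = -6163140/83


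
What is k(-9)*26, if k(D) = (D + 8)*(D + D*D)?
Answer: -1872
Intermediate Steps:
k(D) = (8 + D)*(D + D**2)
k(-9)*26 = -9*(8 + (-9)**2 + 9*(-9))*26 = -9*(8 + 81 - 81)*26 = -9*8*26 = -72*26 = -1872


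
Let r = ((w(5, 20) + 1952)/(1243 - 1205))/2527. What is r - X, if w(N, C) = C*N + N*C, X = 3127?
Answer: -150135575/48013 ≈ -3127.0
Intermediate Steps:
w(N, C) = 2*C*N (w(N, C) = C*N + C*N = 2*C*N)
r = 1076/48013 (r = ((2*20*5 + 1952)/(1243 - 1205))/2527 = ((200 + 1952)/38)*(1/2527) = (2152*(1/38))*(1/2527) = (1076/19)*(1/2527) = 1076/48013 ≈ 0.022411)
r - X = 1076/48013 - 1*3127 = 1076/48013 - 3127 = -150135575/48013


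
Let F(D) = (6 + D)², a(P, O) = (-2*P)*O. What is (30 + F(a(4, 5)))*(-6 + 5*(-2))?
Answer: -18976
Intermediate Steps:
a(P, O) = -2*O*P
(30 + F(a(4, 5)))*(-6 + 5*(-2)) = (30 + (6 - 2*5*4)²)*(-6 + 5*(-2)) = (30 + (6 - 40)²)*(-6 - 10) = (30 + (-34)²)*(-16) = (30 + 1156)*(-16) = 1186*(-16) = -18976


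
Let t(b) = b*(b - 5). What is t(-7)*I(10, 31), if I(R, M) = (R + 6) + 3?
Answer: 1596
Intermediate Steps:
I(R, M) = 9 + R (I(R, M) = (6 + R) + 3 = 9 + R)
t(b) = b*(-5 + b)
t(-7)*I(10, 31) = (-7*(-5 - 7))*(9 + 10) = -7*(-12)*19 = 84*19 = 1596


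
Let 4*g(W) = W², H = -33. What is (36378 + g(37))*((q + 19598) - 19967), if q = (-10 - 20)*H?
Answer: 91213101/4 ≈ 2.2803e+7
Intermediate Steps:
g(W) = W²/4
q = 990 (q = (-10 - 20)*(-33) = -30*(-33) = 990)
(36378 + g(37))*((q + 19598) - 19967) = (36378 + (¼)*37²)*((990 + 19598) - 19967) = (36378 + (¼)*1369)*(20588 - 19967) = (36378 + 1369/4)*621 = (146881/4)*621 = 91213101/4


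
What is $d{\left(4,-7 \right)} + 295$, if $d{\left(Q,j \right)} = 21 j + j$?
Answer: $141$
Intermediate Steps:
$d{\left(Q,j \right)} = 22 j$
$d{\left(4,-7 \right)} + 295 = 22 \left(-7\right) + 295 = -154 + 295 = 141$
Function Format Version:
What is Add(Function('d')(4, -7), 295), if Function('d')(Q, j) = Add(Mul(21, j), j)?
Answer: 141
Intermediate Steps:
Function('d')(Q, j) = Mul(22, j)
Add(Function('d')(4, -7), 295) = Add(Mul(22, -7), 295) = Add(-154, 295) = 141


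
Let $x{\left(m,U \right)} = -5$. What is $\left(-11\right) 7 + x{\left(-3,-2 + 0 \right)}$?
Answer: $-82$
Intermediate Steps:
$\left(-11\right) 7 + x{\left(-3,-2 + 0 \right)} = \left(-11\right) 7 - 5 = -77 - 5 = -82$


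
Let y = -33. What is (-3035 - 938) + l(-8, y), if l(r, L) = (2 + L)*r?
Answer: -3725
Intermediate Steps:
l(r, L) = r*(2 + L)
(-3035 - 938) + l(-8, y) = (-3035 - 938) - 8*(2 - 33) = -3973 - 8*(-31) = -3973 + 248 = -3725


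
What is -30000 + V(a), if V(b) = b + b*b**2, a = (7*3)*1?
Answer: -20718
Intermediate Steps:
a = 21 (a = 21*1 = 21)
V(b) = b + b**3
-30000 + V(a) = -30000 + (21 + 21**3) = -30000 + (21 + 9261) = -30000 + 9282 = -20718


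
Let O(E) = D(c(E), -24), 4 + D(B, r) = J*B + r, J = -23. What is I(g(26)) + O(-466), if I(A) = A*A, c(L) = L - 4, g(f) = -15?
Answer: 11007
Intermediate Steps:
c(L) = -4 + L
D(B, r) = -4 + r - 23*B (D(B, r) = -4 + (-23*B + r) = -4 + (r - 23*B) = -4 + r - 23*B)
O(E) = 64 - 23*E (O(E) = -4 - 24 - 23*(-4 + E) = -4 - 24 + (92 - 23*E) = 64 - 23*E)
I(A) = A²
I(g(26)) + O(-466) = (-15)² + (64 - 23*(-466)) = 225 + (64 + 10718) = 225 + 10782 = 11007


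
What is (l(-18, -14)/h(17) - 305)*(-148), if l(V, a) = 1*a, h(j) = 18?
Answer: 407296/9 ≈ 45255.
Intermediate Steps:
l(V, a) = a
(l(-18, -14)/h(17) - 305)*(-148) = (-14/18 - 305)*(-148) = (-14*1/18 - 305)*(-148) = (-7/9 - 305)*(-148) = -2752/9*(-148) = 407296/9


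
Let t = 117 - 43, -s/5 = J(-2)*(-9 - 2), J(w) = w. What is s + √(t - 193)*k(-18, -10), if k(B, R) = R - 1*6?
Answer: -110 - 16*I*√119 ≈ -110.0 - 174.54*I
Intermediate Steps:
k(B, R) = -6 + R (k(B, R) = R - 6 = -6 + R)
s = -110 (s = -(-10)*(-9 - 2) = -(-10)*(-11) = -5*22 = -110)
t = 74
s + √(t - 193)*k(-18, -10) = -110 + √(74 - 193)*(-6 - 10) = -110 + √(-119)*(-16) = -110 + (I*√119)*(-16) = -110 - 16*I*√119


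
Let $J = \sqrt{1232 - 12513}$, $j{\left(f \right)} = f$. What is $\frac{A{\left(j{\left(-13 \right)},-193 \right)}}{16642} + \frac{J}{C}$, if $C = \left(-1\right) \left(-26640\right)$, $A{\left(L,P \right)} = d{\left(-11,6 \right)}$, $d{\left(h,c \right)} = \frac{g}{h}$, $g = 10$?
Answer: $- \frac{5}{91531} + \frac{i \sqrt{11281}}{26640} \approx -5.4626 \cdot 10^{-5} + 0.0039869 i$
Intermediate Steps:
$d{\left(h,c \right)} = \frac{10}{h}$
$A{\left(L,P \right)} = - \frac{10}{11}$ ($A{\left(L,P \right)} = \frac{10}{-11} = 10 \left(- \frac{1}{11}\right) = - \frac{10}{11}$)
$J = i \sqrt{11281}$ ($J = \sqrt{1232 - 12513} = \sqrt{-11281} = i \sqrt{11281} \approx 106.21 i$)
$C = 26640$
$\frac{A{\left(j{\left(-13 \right)},-193 \right)}}{16642} + \frac{J}{C} = - \frac{10}{11 \cdot 16642} + \frac{i \sqrt{11281}}{26640} = \left(- \frac{10}{11}\right) \frac{1}{16642} + i \sqrt{11281} \cdot \frac{1}{26640} = - \frac{5}{91531} + \frac{i \sqrt{11281}}{26640}$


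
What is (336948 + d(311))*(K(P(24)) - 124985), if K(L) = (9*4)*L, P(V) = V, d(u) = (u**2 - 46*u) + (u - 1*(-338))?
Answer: -52132309452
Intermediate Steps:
d(u) = 338 + u**2 - 45*u (d(u) = (u**2 - 46*u) + (u + 338) = (u**2 - 46*u) + (338 + u) = 338 + u**2 - 45*u)
K(L) = 36*L
(336948 + d(311))*(K(P(24)) - 124985) = (336948 + (338 + 311**2 - 45*311))*(36*24 - 124985) = (336948 + (338 + 96721 - 13995))*(864 - 124985) = (336948 + 83064)*(-124121) = 420012*(-124121) = -52132309452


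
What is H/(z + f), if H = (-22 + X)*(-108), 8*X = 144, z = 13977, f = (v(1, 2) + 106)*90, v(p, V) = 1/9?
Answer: 432/23527 ≈ 0.018362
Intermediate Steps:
v(p, V) = ⅑
f = 9550 (f = (⅑ + 106)*90 = (955/9)*90 = 9550)
X = 18 (X = (⅛)*144 = 18)
H = 432 (H = (-22 + 18)*(-108) = -4*(-108) = 432)
H/(z + f) = 432/(13977 + 9550) = 432/23527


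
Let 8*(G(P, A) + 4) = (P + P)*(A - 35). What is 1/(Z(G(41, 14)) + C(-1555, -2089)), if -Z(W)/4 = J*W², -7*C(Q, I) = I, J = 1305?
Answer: -28/7025985059 ≈ -3.9852e-9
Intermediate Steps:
C(Q, I) = -I/7
G(P, A) = -4 + P*(-35 + A)/4 (G(P, A) = -4 + ((P + P)*(A - 35))/8 = -4 + ((2*P)*(-35 + A))/8 = -4 + (2*P*(-35 + A))/8 = -4 + P*(-35 + A)/4)
Z(W) = -5220*W²
1/(Z(G(41, 14)) + C(-1555, -2089)) = 1/(-5220*(-4 - 35/4*41 + (¼)*14*41)² - ⅐*(-2089)) = 1/(-5220*(-4 - 1435/4 + 287/2)² + 2089/7) = 1/(-5220*(-877/4)² + 2089/7) = 1/(-5220*769129/16 + 2089/7) = 1/(-1003713345/4 + 2089/7) = 1/(-7025985059/28) = -28/7025985059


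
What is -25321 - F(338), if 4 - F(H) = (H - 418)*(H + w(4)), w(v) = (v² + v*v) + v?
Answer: -55245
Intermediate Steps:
w(v) = v + 2*v² (w(v) = (v² + v²) + v = 2*v² + v = v + 2*v²)
F(H) = 4 - (-418 + H)*(36 + H) (F(H) = 4 - (H - 418)*(H + 4*(1 + 2*4)) = 4 - (-418 + H)*(H + 4*(1 + 8)) = 4 - (-418 + H)*(H + 4*9) = 4 - (-418 + H)*(H + 36) = 4 - (-418 + H)*(36 + H))
-25321 - F(338) = -25321 - (15052 - 1*338² + 382*338) = -25321 - (15052 - 1*114244 + 129116) = -25321 - (15052 - 114244 + 129116) = -25321 - 1*29924 = -25321 - 29924 = -55245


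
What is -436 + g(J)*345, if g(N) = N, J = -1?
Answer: -781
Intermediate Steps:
-436 + g(J)*345 = -436 - 1*345 = -436 - 345 = -781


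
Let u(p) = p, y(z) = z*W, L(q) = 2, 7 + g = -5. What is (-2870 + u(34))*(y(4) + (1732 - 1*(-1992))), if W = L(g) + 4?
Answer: -10629328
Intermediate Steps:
g = -12 (g = -7 - 5 = -12)
W = 6 (W = 2 + 4 = 6)
y(z) = 6*z (y(z) = z*6 = 6*z)
(-2870 + u(34))*(y(4) + (1732 - 1*(-1992))) = (-2870 + 34)*(6*4 + (1732 - 1*(-1992))) = -2836*(24 + (1732 + 1992)) = -2836*(24 + 3724) = -2836*3748 = -10629328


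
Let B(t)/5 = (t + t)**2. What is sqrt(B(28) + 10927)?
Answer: 7*sqrt(543) ≈ 163.12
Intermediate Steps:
B(t) = 20*t**2 (B(t) = 5*(t + t)**2 = 5*(2*t)**2 = 5*(4*t**2) = 20*t**2)
sqrt(B(28) + 10927) = sqrt(20*28**2 + 10927) = sqrt(20*784 + 10927) = sqrt(15680 + 10927) = sqrt(26607) = 7*sqrt(543)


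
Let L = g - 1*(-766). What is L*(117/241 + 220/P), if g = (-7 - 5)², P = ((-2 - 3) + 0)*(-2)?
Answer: 4931290/241 ≈ 20462.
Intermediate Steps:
P = 10 (P = (-5 + 0)*(-2) = -5*(-2) = 10)
g = 144 (g = (-12)² = 144)
L = 910 (L = 144 - 1*(-766) = 144 + 766 = 910)
L*(117/241 + 220/P) = 910*(117/241 + 220/10) = 910*(117*(1/241) + 220*(⅒)) = 910*(117/241 + 22) = 910*(5419/241) = 4931290/241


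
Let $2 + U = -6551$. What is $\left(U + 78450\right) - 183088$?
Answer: $-111191$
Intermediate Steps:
$U = -6553$ ($U = -2 - 6551 = -6553$)
$\left(U + 78450\right) - 183088 = \left(-6553 + 78450\right) - 183088 = 71897 - 183088 = -111191$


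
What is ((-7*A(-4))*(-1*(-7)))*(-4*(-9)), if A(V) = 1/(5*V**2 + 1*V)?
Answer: -441/19 ≈ -23.211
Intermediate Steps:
A(V) = 1/(V + 5*V**2) (A(V) = 1/(5*V**2 + V) = 1/(V + 5*V**2))
((-7*A(-4))*(-1*(-7)))*(-4*(-9)) = ((-7/((-4)*(1 + 5*(-4))))*(-1*(-7)))*(-4*(-9)) = (-(-7)/(4*(1 - 20))*7)*36 = (-(-7)/(4*(-19))*7)*36 = (-(-7)*(-1)/(4*19)*7)*36 = (-7*1/76*7)*36 = -7/76*7*36 = -49/76*36 = -441/19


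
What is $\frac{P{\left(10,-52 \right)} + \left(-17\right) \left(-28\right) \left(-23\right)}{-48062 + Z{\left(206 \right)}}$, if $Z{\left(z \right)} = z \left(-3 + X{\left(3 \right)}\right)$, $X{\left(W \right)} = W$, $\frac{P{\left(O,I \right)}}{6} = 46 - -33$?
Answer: $\frac{5237}{24031} \approx 0.21793$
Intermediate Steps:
$P{\left(O,I \right)} = 474$ ($P{\left(O,I \right)} = 6 \left(46 - -33\right) = 6 \left(46 + 33\right) = 6 \cdot 79 = 474$)
$Z{\left(z \right)} = 0$ ($Z{\left(z \right)} = z \left(-3 + 3\right) = z 0 = 0$)
$\frac{P{\left(10,-52 \right)} + \left(-17\right) \left(-28\right) \left(-23\right)}{-48062 + Z{\left(206 \right)}} = \frac{474 + \left(-17\right) \left(-28\right) \left(-23\right)}{-48062 + 0} = \frac{474 + 476 \left(-23\right)}{-48062} = \left(474 - 10948\right) \left(- \frac{1}{48062}\right) = \left(-10474\right) \left(- \frac{1}{48062}\right) = \frac{5237}{24031}$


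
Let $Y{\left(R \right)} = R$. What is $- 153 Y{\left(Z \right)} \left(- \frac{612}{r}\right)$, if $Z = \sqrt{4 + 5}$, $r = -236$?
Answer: $- \frac{70227}{59} \approx -1190.3$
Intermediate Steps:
$Z = 3$ ($Z = \sqrt{9} = 3$)
$- 153 Y{\left(Z \right)} \left(- \frac{612}{r}\right) = - 153 \cdot 3 \left(- \frac{612}{-236}\right) = - 153 \cdot 3 \left(\left(-612\right) \left(- \frac{1}{236}\right)\right) = - 153 \cdot 3 \cdot \frac{153}{59} = \left(-153\right) \frac{459}{59} = - \frac{70227}{59}$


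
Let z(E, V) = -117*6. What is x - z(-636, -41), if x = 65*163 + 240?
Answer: 11537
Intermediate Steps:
x = 10835 (x = 10595 + 240 = 10835)
z(E, V) = -702
x - z(-636, -41) = 10835 - 1*(-702) = 10835 + 702 = 11537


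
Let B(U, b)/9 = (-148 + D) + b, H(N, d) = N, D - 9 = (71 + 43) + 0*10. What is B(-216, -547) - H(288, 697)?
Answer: -5436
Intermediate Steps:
D = 123 (D = 9 + ((71 + 43) + 0*10) = 9 + (114 + 0) = 9 + 114 = 123)
B(U, b) = -225 + 9*b (B(U, b) = 9*((-148 + 123) + b) = 9*(-25 + b) = -225 + 9*b)
B(-216, -547) - H(288, 697) = (-225 + 9*(-547)) - 1*288 = (-225 - 4923) - 288 = -5148 - 288 = -5436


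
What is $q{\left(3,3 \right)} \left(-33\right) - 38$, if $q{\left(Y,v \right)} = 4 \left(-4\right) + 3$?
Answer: $391$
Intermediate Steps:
$q{\left(Y,v \right)} = -13$ ($q{\left(Y,v \right)} = -16 + 3 = -13$)
$q{\left(3,3 \right)} \left(-33\right) - 38 = \left(-13\right) \left(-33\right) - 38 = 429 - 38 = 391$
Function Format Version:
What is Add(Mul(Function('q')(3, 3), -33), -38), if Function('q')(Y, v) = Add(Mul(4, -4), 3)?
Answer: 391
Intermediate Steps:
Function('q')(Y, v) = -13 (Function('q')(Y, v) = Add(-16, 3) = -13)
Add(Mul(Function('q')(3, 3), -33), -38) = Add(Mul(-13, -33), -38) = Add(429, -38) = 391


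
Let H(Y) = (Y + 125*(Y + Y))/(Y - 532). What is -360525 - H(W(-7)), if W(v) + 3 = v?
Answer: -97703530/271 ≈ -3.6053e+5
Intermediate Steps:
W(v) = -3 + v
H(Y) = 251*Y/(-532 + Y) (H(Y) = (Y + 125*(2*Y))/(-532 + Y) = (Y + 250*Y)/(-532 + Y) = (251*Y)/(-532 + Y) = 251*Y/(-532 + Y))
-360525 - H(W(-7)) = -360525 - 251*(-3 - 7)/(-532 + (-3 - 7)) = -360525 - 251*(-10)/(-532 - 10) = -360525 - 251*(-10)/(-542) = -360525 - 251*(-10)*(-1)/542 = -360525 - 1*1255/271 = -360525 - 1255/271 = -97703530/271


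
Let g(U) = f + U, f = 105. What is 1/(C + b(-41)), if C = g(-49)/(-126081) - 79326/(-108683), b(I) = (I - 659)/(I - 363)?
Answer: 1383988993623/3407537662483 ≈ 0.40616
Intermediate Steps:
g(U) = 105 + U
b(I) = (-659 + I)/(-363 + I)
C = 9995415158/13702861323 (C = (105 - 49)/(-126081) - 79326/(-108683) = 56*(-1/126081) - 79326*(-1/108683) = -56/126081 + 79326/108683 = 9995415158/13702861323 ≈ 0.72944)
1/(C + b(-41)) = 1/(9995415158/13702861323 + (-659 - 41)/(-363 - 41)) = 1/(9995415158/13702861323 - 700/(-404)) = 1/(9995415158/13702861323 - 1/404*(-700)) = 1/(9995415158/13702861323 + 175/101) = 1/(3407537662483/1383988993623) = 1383988993623/3407537662483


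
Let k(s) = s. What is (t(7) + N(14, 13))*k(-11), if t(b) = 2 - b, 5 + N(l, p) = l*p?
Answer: -1892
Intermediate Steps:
N(l, p) = -5 + l*p
(t(7) + N(14, 13))*k(-11) = ((2 - 1*7) + (-5 + 14*13))*(-11) = ((2 - 7) + (-5 + 182))*(-11) = (-5 + 177)*(-11) = 172*(-11) = -1892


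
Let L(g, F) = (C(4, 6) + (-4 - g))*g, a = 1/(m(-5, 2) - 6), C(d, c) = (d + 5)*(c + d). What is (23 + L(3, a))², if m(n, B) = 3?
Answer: 73984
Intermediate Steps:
C(d, c) = (5 + d)*(c + d)
a = -⅓ (a = 1/(3 - 6) = 1/(-3) = -⅓ ≈ -0.33333)
L(g, F) = g*(86 - g) (L(g, F) = ((4² + 5*6 + 5*4 + 6*4) + (-4 - g))*g = ((16 + 30 + 20 + 24) + (-4 - g))*g = (90 + (-4 - g))*g = (86 - g)*g = g*(86 - g))
(23 + L(3, a))² = (23 + 3*(86 - 1*3))² = (23 + 3*(86 - 3))² = (23 + 3*83)² = (23 + 249)² = 272² = 73984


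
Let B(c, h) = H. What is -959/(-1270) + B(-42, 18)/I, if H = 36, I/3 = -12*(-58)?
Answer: 14223/18415 ≈ 0.77236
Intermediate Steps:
I = 2088 (I = 3*(-12*(-58)) = 3*696 = 2088)
B(c, h) = 36
-959/(-1270) + B(-42, 18)/I = -959/(-1270) + 36/2088 = -959*(-1/1270) + 36*(1/2088) = 959/1270 + 1/58 = 14223/18415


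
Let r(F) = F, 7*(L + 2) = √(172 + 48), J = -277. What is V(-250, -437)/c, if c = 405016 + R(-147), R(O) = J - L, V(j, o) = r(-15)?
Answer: -99161545/2675649525583 - 70*√55/2675649525583 ≈ -3.7061e-5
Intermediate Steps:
L = -2 + 2*√55/7 (L = -2 + √(172 + 48)/7 = -2 + √220/7 = -2 + (2*√55)/7 = -2 + 2*√55/7 ≈ 0.11891)
V(j, o) = -15
R(O) = -275 - 2*√55/7 (R(O) = -277 - (-2 + 2*√55/7) = -277 + (2 - 2*√55/7) = -275 - 2*√55/7)
c = 404741 - 2*√55/7 (c = 405016 + (-275 - 2*√55/7) = 404741 - 2*√55/7 ≈ 4.0474e+5)
V(-250, -437)/c = -15/(404741 - 2*√55/7)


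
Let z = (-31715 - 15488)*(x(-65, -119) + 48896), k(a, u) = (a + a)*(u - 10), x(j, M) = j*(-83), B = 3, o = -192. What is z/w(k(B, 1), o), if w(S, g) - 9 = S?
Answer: 854232691/15 ≈ 5.6949e+7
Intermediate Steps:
x(j, M) = -83*j
k(a, u) = 2*a*(-10 + u) (k(a, u) = (2*a)*(-10 + u) = 2*a*(-10 + u))
w(S, g) = 9 + S
z = -2562698073 (z = (-31715 - 15488)*(-83*(-65) + 48896) = -47203*(5395 + 48896) = -47203*54291 = -2562698073)
z/w(k(B, 1), o) = -2562698073/(9 + 2*3*(-10 + 1)) = -2562698073/(9 + 2*3*(-9)) = -2562698073/(9 - 54) = -2562698073/(-45) = -2562698073*(-1/45) = 854232691/15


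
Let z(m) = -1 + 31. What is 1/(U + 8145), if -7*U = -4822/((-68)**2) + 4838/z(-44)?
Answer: 242760/1971723637 ≈ 0.00012312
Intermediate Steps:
z(m) = 30
U = -5556563/242760 (U = -(-4822/((-68)**2) + 4838/30)/7 = -(-4822/4624 + 4838*(1/30))/7 = -(-4822*1/4624 + 2419/15)/7 = -(-2411/2312 + 2419/15)/7 = -1/7*5556563/34680 = -5556563/242760 ≈ -22.889)
1/(U + 8145) = 1/(-5556563/242760 + 8145) = 1/(1971723637/242760) = 242760/1971723637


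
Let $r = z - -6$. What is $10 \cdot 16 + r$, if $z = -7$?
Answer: $159$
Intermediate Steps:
$r = -1$ ($r = -7 - -6 = -7 + 6 = -1$)
$10 \cdot 16 + r = 10 \cdot 16 - 1 = 160 - 1 = 159$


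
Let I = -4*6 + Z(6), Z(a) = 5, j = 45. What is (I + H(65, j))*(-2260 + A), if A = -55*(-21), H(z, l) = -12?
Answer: 34255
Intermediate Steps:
A = 1155
I = -19 (I = -4*6 + 5 = -24 + 5 = -19)
(I + H(65, j))*(-2260 + A) = (-19 - 12)*(-2260 + 1155) = -31*(-1105) = 34255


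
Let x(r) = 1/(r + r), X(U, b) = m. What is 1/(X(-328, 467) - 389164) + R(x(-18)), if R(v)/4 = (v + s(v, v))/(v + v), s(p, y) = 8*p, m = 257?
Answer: 7000325/388907 ≈ 18.000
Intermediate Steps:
X(U, b) = 257
x(r) = 1/(2*r)
R(v) = 18 (R(v) = 4*((v + 8*v)/(v + v)) = 4*((9*v)/((2*v))) = 4*((9*v)*(1/(2*v))) = 4*(9/2) = 18)
1/(X(-328, 467) - 389164) + R(x(-18)) = 1/(257 - 389164) + 18 = 1/(-388907) + 18 = -1/388907 + 18 = 7000325/388907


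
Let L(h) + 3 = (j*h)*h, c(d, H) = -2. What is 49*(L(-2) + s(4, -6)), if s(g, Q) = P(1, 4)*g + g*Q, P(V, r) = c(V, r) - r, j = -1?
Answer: -2695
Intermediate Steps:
P(V, r) = -2 - r
s(g, Q) = -6*g + Q*g (s(g, Q) = (-2 - 1*4)*g + g*Q = (-2 - 4)*g + Q*g = -6*g + Q*g)
L(h) = -3 - h² (L(h) = -3 + (-h)*h = -3 - h²)
49*(L(-2) + s(4, -6)) = 49*((-3 - 1*(-2)²) + 4*(-6 - 6)) = 49*((-3 - 1*4) + 4*(-12)) = 49*((-3 - 4) - 48) = 49*(-7 - 48) = 49*(-55) = -2695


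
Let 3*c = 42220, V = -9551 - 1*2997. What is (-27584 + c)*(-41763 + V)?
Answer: 2201333452/3 ≈ 7.3378e+8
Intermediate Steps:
V = -12548 (V = -9551 - 2997 = -12548)
c = 42220/3 (c = (⅓)*42220 = 42220/3 ≈ 14073.)
(-27584 + c)*(-41763 + V) = (-27584 + 42220/3)*(-41763 - 12548) = -40532/3*(-54311) = 2201333452/3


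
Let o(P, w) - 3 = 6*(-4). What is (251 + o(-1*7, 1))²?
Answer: 52900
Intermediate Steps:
o(P, w) = -21 (o(P, w) = 3 + 6*(-4) = 3 - 24 = -21)
(251 + o(-1*7, 1))² = (251 - 21)² = 230² = 52900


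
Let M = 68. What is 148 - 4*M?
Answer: -124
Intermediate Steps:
148 - 4*M = 148 - 4*68 = 148 - 272 = -124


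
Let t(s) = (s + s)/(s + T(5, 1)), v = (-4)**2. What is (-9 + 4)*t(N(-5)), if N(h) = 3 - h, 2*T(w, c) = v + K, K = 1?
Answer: -160/33 ≈ -4.8485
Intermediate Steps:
v = 16
T(w, c) = 17/2 (T(w, c) = (16 + 1)/2 = (1/2)*17 = 17/2)
t(s) = 2*s/(17/2 + s) (t(s) = (s + s)/(s + 17/2) = (2*s)/(17/2 + s) = 2*s/(17/2 + s))
(-9 + 4)*t(N(-5)) = (-9 + 4)*(4*(3 - 1*(-5))/(17 + 2*(3 - 1*(-5)))) = -20*(3 + 5)/(17 + 2*(3 + 5)) = -20*8/(17 + 2*8) = -20*8/(17 + 16) = -20*8/33 = -5*32/33 = -160/33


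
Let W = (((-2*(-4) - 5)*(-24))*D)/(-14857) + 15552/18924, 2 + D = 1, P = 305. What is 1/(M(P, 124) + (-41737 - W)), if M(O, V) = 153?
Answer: -282283/11738686888 ≈ -2.4047e-5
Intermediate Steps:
D = -1 (D = -2 + 1 = -1)
W = 230616/282283 (W = (((-2*(-4) - 5)*(-24))*(-1))/(-14857) + 15552/18924 = (((8 - 5)*(-24))*(-1))*(-1/14857) + 15552*(1/18924) = ((3*(-24))*(-1))*(-1/14857) + 1296/1577 = -72*(-1)*(-1/14857) + 1296/1577 = 72*(-1/14857) + 1296/1577 = -72/14857 + 1296/1577 = 230616/282283 ≈ 0.81697)
1/(M(P, 124) + (-41737 - W)) = 1/(153 + (-41737 - 1*230616/282283)) = 1/(153 + (-41737 - 230616/282283)) = 1/(153 - 11781876187/282283) = 1/(-11738686888/282283) = -282283/11738686888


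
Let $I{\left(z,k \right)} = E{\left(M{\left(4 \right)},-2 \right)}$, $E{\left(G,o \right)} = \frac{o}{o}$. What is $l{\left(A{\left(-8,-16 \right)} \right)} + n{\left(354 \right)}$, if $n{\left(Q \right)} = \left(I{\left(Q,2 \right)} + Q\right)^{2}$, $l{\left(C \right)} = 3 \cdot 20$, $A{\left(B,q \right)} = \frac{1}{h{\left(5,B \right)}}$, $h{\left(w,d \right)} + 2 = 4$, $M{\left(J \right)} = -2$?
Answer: $126085$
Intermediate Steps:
$h{\left(w,d \right)} = 2$ ($h{\left(w,d \right)} = -2 + 4 = 2$)
$E{\left(G,o \right)} = 1$
$A{\left(B,q \right)} = \frac{1}{2}$
$I{\left(z,k \right)} = 1$
$l{\left(C \right)} = 60$
$n{\left(Q \right)} = \left(1 + Q\right)^{2}$
$l{\left(A{\left(-8,-16 \right)} \right)} + n{\left(354 \right)} = 60 + \left(1 + 354\right)^{2} = 60 + 355^{2} = 60 + 126025 = 126085$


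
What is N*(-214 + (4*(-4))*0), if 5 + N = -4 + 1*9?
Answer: 0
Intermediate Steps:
N = 0 (N = -5 + (-4 + 1*9) = -5 + (-4 + 9) = -5 + 5 = 0)
N*(-214 + (4*(-4))*0) = 0*(-214 + (4*(-4))*0) = 0*(-214 - 16*0) = 0*(-214 + 0) = 0*(-214) = 0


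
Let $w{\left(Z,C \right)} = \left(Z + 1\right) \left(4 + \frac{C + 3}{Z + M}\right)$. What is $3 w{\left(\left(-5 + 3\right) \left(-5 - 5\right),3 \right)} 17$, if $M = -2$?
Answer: $4641$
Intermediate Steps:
$w{\left(Z,C \right)} = \left(1 + Z\right) \left(4 + \frac{3 + C}{-2 + Z}\right)$ ($w{\left(Z,C \right)} = \left(Z + 1\right) \left(4 + \frac{C + 3}{Z - 2}\right) = \left(1 + Z\right) \left(4 + \frac{3 + C}{-2 + Z}\right)$)
$3 w{\left(\left(-5 + 3\right) \left(-5 - 5\right),3 \right)} 17 = 3 \frac{-5 + 3 - \left(-5 + 3\right) \left(-5 - 5\right) + 4 \left(\left(-5 + 3\right) \left(-5 - 5\right)\right)^{2} + 3 \left(-5 + 3\right) \left(-5 - 5\right)}{-2 + \left(-5 + 3\right) \left(-5 - 5\right)} 17 = 3 \frac{-5 + 3 - \left(-2\right) \left(-10\right) + 4 \left(\left(-2\right) \left(-10\right)\right)^{2} + 3 \left(\left(-2\right) \left(-10\right)\right)}{-2 - -20} \cdot 17 = 3 \frac{-5 + 3 - 20 + 4 \cdot 20^{2} + 3 \cdot 20}{-2 + 20} \cdot 17 = 3 \frac{-5 + 3 - 20 + 4 \cdot 400 + 60}{18} \cdot 17 = 3 \frac{-5 + 3 - 20 + 1600 + 60}{18} \cdot 17 = 3 \cdot \frac{1}{18} \cdot 1638 \cdot 17 = 3 \cdot 91 \cdot 17 = 273 \cdot 17 = 4641$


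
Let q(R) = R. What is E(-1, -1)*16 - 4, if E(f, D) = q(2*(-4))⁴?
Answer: 65532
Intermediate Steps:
E(f, D) = 4096 (E(f, D) = (2*(-4))⁴ = (-8)⁴ = 4096)
E(-1, -1)*16 - 4 = 4096*16 - 4 = 65536 - 4 = 65532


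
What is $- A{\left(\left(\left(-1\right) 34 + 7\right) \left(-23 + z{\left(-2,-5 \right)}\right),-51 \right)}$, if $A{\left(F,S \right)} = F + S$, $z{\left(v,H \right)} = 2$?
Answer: $-516$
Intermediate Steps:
$- A{\left(\left(\left(-1\right) 34 + 7\right) \left(-23 + z{\left(-2,-5 \right)}\right),-51 \right)} = - (\left(\left(-1\right) 34 + 7\right) \left(-23 + 2\right) - 51) = - (\left(-34 + 7\right) \left(-21\right) - 51) = - (\left(-27\right) \left(-21\right) - 51) = - (567 - 51) = \left(-1\right) 516 = -516$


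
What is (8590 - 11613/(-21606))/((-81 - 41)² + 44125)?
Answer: 61869051/424982818 ≈ 0.14558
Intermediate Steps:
(8590 - 11613/(-21606))/((-81 - 41)² + 44125) = (8590 - 11613*(-1/21606))/((-122)² + 44125) = (8590 + 3871/7202)/(14884 + 44125) = (61869051/7202)/59009 = (61869051/7202)*(1/59009) = 61869051/424982818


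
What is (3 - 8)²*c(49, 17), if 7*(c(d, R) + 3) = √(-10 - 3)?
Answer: -75 + 25*I*√13/7 ≈ -75.0 + 12.877*I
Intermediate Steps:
c(d, R) = -3 + I*√13/7 (c(d, R) = -3 + √(-10 - 3)/7 = -3 + √(-13)/7 = -3 + (I*√13)/7 = -3 + I*√13/7)
(3 - 8)²*c(49, 17) = (3 - 8)²*(-3 + I*√13/7) = (-5)²*(-3 + I*√13/7) = 25*(-3 + I*√13/7) = -75 + 25*I*√13/7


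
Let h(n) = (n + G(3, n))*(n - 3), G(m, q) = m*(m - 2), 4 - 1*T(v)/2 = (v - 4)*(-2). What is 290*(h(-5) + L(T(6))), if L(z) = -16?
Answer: 0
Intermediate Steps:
T(v) = -8 + 4*v (T(v) = 8 - 2*(v - 4)*(-2) = 8 - 2*(-4 + v)*(-2) = 8 - 2*(8 - 2*v) = 8 + (-16 + 4*v) = -8 + 4*v)
G(m, q) = m*(-2 + m)
h(n) = (-3 + n)*(3 + n) (h(n) = (n + 3*(-2 + 3))*(n - 3) = (n + 3*1)*(-3 + n) = (n + 3)*(-3 + n) = (3 + n)*(-3 + n) = (-3 + n)*(3 + n))
290*(h(-5) + L(T(6))) = 290*((-9 + (-5)²) - 16) = 290*((-9 + 25) - 16) = 290*(16 - 16) = 290*0 = 0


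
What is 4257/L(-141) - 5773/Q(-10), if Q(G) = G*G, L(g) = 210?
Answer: -26221/700 ≈ -37.459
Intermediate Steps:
Q(G) = G²
4257/L(-141) - 5773/Q(-10) = 4257/210 - 5773/((-10)²) = 4257*(1/210) - 5773/100 = 1419/70 - 5773*1/100 = 1419/70 - 5773/100 = -26221/700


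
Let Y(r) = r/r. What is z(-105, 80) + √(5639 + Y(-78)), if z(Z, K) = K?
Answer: 80 + 2*√1410 ≈ 155.10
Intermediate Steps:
Y(r) = 1
z(-105, 80) + √(5639 + Y(-78)) = 80 + √(5639 + 1) = 80 + √5640 = 80 + 2*√1410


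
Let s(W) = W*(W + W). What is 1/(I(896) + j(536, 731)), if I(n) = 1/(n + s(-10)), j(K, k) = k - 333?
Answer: 1096/436209 ≈ 0.0025126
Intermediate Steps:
j(K, k) = -333 + k
s(W) = 2*W**2 (s(W) = W*(2*W) = 2*W**2)
I(n) = 1/(200 + n) (I(n) = 1/(n + 2*(-10)**2) = 1/(n + 2*100) = 1/(n + 200) = 1/(200 + n))
1/(I(896) + j(536, 731)) = 1/(1/(200 + 896) + (-333 + 731)) = 1/(1/1096 + 398) = 1/(436209/1096) = 1096/436209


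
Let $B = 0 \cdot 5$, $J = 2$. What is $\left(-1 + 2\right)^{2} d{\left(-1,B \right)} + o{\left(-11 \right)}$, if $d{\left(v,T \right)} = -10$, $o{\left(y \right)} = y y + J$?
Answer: $113$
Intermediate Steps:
$o{\left(y \right)} = 2 + y^{2}$ ($o{\left(y \right)} = y y + 2 = y^{2} + 2 = 2 + y^{2}$)
$B = 0$
$\left(-1 + 2\right)^{2} d{\left(-1,B \right)} + o{\left(-11 \right)} = \left(-1 + 2\right)^{2} \left(-10\right) + \left(2 + \left(-11\right)^{2}\right) = 1^{2} \left(-10\right) + \left(2 + 121\right) = 1 \left(-10\right) + 123 = -10 + 123 = 113$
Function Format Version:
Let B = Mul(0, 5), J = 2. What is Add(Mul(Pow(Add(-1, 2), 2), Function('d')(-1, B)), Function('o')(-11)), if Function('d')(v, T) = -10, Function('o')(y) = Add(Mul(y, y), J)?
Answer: 113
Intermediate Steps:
Function('o')(y) = Add(2, Pow(y, 2)) (Function('o')(y) = Add(Mul(y, y), 2) = Add(Pow(y, 2), 2) = Add(2, Pow(y, 2)))
B = 0
Add(Mul(Pow(Add(-1, 2), 2), Function('d')(-1, B)), Function('o')(-11)) = Add(Mul(Pow(Add(-1, 2), 2), -10), Add(2, Pow(-11, 2))) = Add(Mul(Pow(1, 2), -10), Add(2, 121)) = Add(Mul(1, -10), 123) = Add(-10, 123) = 113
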